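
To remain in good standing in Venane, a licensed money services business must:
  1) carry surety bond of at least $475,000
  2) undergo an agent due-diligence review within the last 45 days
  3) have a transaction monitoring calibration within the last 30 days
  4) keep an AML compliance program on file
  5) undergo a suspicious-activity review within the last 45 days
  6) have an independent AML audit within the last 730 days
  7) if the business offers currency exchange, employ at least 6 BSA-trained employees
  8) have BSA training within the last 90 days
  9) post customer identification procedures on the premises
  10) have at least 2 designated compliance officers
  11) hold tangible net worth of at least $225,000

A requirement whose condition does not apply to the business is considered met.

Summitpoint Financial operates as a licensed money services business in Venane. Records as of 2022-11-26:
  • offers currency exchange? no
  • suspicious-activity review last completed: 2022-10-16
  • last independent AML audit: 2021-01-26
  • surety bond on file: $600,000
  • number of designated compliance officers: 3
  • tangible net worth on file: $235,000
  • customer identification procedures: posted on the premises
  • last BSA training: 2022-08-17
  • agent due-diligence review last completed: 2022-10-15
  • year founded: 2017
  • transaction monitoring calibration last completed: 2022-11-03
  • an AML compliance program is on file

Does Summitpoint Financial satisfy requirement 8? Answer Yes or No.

No

8. BSA training 101 days ago vs limit 90 → not met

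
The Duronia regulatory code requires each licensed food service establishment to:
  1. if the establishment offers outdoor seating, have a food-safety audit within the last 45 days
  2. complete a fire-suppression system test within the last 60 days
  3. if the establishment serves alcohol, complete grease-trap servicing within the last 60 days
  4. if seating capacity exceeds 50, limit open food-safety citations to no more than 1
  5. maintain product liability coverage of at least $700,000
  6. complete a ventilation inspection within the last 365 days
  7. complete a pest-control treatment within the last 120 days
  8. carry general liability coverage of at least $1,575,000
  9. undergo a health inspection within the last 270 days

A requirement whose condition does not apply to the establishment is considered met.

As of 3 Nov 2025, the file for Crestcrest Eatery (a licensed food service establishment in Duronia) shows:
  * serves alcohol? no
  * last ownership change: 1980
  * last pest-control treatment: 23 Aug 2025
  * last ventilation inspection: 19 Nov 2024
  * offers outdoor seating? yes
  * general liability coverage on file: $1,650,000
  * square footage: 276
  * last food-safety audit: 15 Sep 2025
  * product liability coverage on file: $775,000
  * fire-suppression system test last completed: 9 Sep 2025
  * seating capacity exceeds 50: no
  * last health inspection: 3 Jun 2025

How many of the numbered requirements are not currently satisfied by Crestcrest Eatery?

1

1. condition 'offers outdoor seating' holds; food-safety audit 49 days ago vs limit 45 → not met
2. fire-suppression system test 55 days ago vs limit 60 → met
3. condition 'serves alcohol' does not hold → requirement n/a → met
4. condition 'seating capacity exceeds 50' does not hold → requirement n/a → met
5. product liability coverage $775,000 ≥ $700,000 → met
6. ventilation inspection 349 days ago vs limit 365 → met
7. pest-control treatment 72 days ago vs limit 120 → met
8. general liability coverage $1,650,000 ≥ $1,575,000 → met
9. health inspection 153 days ago vs limit 270 → met
Not met: 1 of 9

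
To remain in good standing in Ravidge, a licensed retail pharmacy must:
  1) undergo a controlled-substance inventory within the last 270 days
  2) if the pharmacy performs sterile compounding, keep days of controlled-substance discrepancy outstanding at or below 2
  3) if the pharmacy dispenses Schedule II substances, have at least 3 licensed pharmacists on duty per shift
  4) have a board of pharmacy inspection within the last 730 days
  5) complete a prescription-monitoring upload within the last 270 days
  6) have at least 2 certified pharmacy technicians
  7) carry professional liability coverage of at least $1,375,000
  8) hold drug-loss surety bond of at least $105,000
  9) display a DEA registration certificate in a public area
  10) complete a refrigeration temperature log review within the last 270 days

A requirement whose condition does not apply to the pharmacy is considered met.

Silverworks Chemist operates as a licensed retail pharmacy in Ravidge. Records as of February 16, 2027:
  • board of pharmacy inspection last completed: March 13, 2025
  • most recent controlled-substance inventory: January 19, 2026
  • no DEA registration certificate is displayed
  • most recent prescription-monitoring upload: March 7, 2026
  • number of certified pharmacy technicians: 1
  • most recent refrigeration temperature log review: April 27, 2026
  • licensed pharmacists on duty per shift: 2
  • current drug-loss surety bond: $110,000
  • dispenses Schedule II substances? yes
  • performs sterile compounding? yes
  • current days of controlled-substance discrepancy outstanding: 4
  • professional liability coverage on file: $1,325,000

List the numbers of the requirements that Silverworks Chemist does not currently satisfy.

1, 2, 3, 5, 6, 7, 9, 10

1. controlled-substance inventory 393 days ago vs limit 270 → not met
2. condition 'performs sterile compounding' holds; days of controlled-substance discrepancy outstanding 4 > 2 → not met
3. condition 'dispenses Schedule II substances' holds; licensed pharmacists on duty per shift 2 < 3 → not met
4. board of pharmacy inspection 705 days ago vs limit 730 → met
5. prescription-monitoring upload 346 days ago vs limit 270 → not met
6. certified pharmacy technicians 1 < 2 → not met
7. professional liability coverage $1,325,000 < $1,375,000 → not met
8. drug-loss surety bond $110,000 ≥ $105,000 → met
9. DEA registration certificate absent → not met
10. refrigeration temperature log review 295 days ago vs limit 270 → not met
Not met: 1, 2, 3, 5, 6, 7, 9, 10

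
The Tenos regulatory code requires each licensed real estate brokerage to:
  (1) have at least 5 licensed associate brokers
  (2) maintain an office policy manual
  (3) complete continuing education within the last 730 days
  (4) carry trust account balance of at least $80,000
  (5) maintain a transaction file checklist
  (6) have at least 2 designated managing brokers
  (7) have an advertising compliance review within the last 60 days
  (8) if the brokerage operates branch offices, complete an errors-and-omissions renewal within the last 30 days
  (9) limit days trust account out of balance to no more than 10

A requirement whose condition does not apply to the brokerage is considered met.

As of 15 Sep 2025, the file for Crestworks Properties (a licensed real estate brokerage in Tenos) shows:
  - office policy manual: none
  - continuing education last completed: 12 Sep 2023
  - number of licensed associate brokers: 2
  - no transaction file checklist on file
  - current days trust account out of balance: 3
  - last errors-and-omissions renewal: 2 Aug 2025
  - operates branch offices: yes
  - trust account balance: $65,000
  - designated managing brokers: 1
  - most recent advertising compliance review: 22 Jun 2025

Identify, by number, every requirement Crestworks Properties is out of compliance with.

1, 2, 3, 4, 5, 6, 7, 8

1. licensed associate brokers 2 < 5 → not met
2. office policy manual absent → not met
3. continuing education 734 days ago vs limit 730 → not met
4. trust account balance $65,000 < $80,000 → not met
5. transaction file checklist absent → not met
6. designated managing brokers 1 < 2 → not met
7. advertising compliance review 85 days ago vs limit 60 → not met
8. condition 'operates branch offices' holds; errors-and-omissions renewal 44 days ago vs limit 30 → not met
9. days trust account out of balance 3 ≤ 10 → met
Not met: 1, 2, 3, 4, 5, 6, 7, 8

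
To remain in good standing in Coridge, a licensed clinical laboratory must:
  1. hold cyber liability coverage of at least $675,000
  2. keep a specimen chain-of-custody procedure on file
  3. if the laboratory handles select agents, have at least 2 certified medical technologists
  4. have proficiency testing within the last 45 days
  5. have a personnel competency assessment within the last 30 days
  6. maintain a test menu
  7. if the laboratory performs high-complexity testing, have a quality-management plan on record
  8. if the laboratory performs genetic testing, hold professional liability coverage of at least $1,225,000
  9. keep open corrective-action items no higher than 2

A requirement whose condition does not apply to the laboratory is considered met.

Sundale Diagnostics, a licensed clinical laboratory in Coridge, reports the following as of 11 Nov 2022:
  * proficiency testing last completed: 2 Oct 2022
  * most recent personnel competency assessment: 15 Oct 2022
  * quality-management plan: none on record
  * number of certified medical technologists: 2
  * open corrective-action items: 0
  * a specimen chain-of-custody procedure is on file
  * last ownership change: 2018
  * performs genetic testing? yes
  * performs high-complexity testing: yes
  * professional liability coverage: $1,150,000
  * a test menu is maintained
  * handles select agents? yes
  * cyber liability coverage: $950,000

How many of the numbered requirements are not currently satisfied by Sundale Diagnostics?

1. cyber liability coverage $950,000 ≥ $675,000 → met
2. specimen chain-of-custody procedure present → met
3. condition 'handles select agents' holds; certified medical technologists 2 ≥ 2 → met
4. proficiency testing 40 days ago vs limit 45 → met
5. personnel competency assessment 27 days ago vs limit 30 → met
6. test menu present → met
7. condition 'performs high-complexity testing' holds; quality-management plan absent → not met
8. condition 'performs genetic testing' holds; professional liability coverage $1,150,000 < $1,225,000 → not met
9. open corrective-action items 0 ≤ 2 → met
Not met: 2 of 9

2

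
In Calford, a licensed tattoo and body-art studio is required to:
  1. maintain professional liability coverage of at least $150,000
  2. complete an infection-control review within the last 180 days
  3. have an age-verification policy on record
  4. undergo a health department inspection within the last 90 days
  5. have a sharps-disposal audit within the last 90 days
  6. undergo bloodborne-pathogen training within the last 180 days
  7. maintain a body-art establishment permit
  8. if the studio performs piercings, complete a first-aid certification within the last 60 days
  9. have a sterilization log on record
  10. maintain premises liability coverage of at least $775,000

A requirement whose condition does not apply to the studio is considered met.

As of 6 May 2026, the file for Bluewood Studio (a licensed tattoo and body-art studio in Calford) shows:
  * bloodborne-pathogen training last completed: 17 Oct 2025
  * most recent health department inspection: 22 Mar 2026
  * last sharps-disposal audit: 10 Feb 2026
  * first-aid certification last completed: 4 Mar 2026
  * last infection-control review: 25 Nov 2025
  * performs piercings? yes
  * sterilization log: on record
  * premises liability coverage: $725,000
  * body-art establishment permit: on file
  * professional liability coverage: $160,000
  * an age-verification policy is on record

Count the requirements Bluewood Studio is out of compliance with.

3

1. professional liability coverage $160,000 ≥ $150,000 → met
2. infection-control review 162 days ago vs limit 180 → met
3. age-verification policy present → met
4. health department inspection 45 days ago vs limit 90 → met
5. sharps-disposal audit 85 days ago vs limit 90 → met
6. bloodborne-pathogen training 201 days ago vs limit 180 → not met
7. body-art establishment permit present → met
8. condition 'performs piercings' holds; first-aid certification 63 days ago vs limit 60 → not met
9. sterilization log present → met
10. premises liability coverage $725,000 < $775,000 → not met
Not met: 3 of 10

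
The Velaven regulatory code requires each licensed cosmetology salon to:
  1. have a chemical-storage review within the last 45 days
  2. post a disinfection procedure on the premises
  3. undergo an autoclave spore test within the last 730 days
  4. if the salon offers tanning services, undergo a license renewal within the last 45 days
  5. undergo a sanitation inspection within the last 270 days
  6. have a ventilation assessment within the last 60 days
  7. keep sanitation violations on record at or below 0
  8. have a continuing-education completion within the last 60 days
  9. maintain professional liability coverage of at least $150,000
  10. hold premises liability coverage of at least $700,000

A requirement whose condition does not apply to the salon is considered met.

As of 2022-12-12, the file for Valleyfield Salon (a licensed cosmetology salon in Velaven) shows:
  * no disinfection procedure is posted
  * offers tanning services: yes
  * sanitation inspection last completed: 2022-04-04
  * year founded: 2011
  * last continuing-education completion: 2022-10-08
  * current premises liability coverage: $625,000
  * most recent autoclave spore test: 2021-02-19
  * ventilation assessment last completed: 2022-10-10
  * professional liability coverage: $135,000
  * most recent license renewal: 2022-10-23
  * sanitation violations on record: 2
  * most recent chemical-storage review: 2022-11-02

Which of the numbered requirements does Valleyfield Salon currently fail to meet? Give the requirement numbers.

1. chemical-storage review 40 days ago vs limit 45 → met
2. disinfection procedure absent → not met
3. autoclave spore test 661 days ago vs limit 730 → met
4. condition 'offers tanning services' holds; license renewal 50 days ago vs limit 45 → not met
5. sanitation inspection 252 days ago vs limit 270 → met
6. ventilation assessment 63 days ago vs limit 60 → not met
7. sanitation violations on record 2 > 0 → not met
8. continuing-education completion 65 days ago vs limit 60 → not met
9. professional liability coverage $135,000 < $150,000 → not met
10. premises liability coverage $625,000 < $700,000 → not met
Not met: 2, 4, 6, 7, 8, 9, 10

2, 4, 6, 7, 8, 9, 10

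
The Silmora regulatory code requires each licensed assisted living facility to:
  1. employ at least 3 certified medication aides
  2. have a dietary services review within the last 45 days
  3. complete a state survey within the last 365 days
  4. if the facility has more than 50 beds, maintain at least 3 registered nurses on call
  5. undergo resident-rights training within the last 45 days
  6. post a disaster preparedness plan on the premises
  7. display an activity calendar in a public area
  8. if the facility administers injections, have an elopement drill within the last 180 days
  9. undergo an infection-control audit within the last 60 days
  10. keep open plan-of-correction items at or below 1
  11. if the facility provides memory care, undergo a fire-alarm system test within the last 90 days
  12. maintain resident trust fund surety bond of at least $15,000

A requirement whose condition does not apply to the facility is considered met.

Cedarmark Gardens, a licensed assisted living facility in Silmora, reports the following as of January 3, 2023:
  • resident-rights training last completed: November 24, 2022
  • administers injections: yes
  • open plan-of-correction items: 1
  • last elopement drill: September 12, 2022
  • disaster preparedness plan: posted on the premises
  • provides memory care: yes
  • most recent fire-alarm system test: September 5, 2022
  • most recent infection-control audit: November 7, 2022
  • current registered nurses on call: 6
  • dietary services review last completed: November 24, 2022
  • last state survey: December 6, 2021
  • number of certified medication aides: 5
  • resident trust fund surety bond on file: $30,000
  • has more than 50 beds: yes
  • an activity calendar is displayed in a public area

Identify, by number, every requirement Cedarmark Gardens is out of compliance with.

1. certified medication aides 5 ≥ 3 → met
2. dietary services review 40 days ago vs limit 45 → met
3. state survey 393 days ago vs limit 365 → not met
4. condition 'has more than 50 beds' holds; registered nurses on call 6 ≥ 3 → met
5. resident-rights training 40 days ago vs limit 45 → met
6. disaster preparedness plan present → met
7. activity calendar present → met
8. condition 'administers injections' holds; elopement drill 113 days ago vs limit 180 → met
9. infection-control audit 57 days ago vs limit 60 → met
10. open plan-of-correction items 1 ≤ 1 → met
11. condition 'provides memory care' holds; fire-alarm system test 120 days ago vs limit 90 → not met
12. resident trust fund surety bond $30,000 ≥ $15,000 → met
Not met: 3, 11

3, 11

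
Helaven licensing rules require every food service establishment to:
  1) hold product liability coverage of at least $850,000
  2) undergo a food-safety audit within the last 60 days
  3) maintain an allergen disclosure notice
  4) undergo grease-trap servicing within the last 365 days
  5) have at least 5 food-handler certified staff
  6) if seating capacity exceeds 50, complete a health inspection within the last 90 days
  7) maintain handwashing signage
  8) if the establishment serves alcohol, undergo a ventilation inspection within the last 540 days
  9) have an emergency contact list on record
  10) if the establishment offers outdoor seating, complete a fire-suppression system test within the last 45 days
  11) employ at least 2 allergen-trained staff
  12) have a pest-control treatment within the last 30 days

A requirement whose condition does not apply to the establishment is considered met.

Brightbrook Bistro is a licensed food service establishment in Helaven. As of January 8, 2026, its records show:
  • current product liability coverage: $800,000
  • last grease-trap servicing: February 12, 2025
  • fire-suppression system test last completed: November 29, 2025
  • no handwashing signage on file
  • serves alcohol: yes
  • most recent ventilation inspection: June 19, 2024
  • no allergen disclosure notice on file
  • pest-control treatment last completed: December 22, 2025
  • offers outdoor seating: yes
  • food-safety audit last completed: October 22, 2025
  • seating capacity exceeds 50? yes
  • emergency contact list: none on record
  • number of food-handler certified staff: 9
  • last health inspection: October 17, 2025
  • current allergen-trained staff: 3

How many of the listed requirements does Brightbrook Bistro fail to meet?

6

1. product liability coverage $800,000 < $850,000 → not met
2. food-safety audit 78 days ago vs limit 60 → not met
3. allergen disclosure notice absent → not met
4. grease-trap servicing 330 days ago vs limit 365 → met
5. food-handler certified staff 9 ≥ 5 → met
6. condition 'seating capacity exceeds 50' holds; health inspection 83 days ago vs limit 90 → met
7. handwashing signage absent → not met
8. condition 'serves alcohol' holds; ventilation inspection 568 days ago vs limit 540 → not met
9. emergency contact list absent → not met
10. condition 'offers outdoor seating' holds; fire-suppression system test 40 days ago vs limit 45 → met
11. allergen-trained staff 3 ≥ 2 → met
12. pest-control treatment 17 days ago vs limit 30 → met
Not met: 6 of 12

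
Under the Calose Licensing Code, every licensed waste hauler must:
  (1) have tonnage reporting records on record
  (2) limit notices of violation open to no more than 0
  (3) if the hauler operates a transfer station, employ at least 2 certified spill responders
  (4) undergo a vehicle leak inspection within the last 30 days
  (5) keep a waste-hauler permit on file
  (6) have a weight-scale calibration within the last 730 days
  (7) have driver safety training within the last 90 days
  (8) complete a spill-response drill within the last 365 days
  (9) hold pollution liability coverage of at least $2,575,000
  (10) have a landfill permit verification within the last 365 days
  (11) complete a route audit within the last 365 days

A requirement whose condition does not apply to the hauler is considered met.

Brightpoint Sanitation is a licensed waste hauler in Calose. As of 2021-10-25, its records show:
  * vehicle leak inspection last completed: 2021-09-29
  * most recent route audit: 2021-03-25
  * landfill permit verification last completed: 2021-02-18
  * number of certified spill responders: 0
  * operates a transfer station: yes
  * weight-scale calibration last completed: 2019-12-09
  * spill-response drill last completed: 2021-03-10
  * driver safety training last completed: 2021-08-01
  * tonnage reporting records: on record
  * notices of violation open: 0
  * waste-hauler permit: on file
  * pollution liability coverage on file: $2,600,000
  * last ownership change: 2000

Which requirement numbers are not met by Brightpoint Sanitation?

1. tonnage reporting records present → met
2. notices of violation open 0 ≤ 0 → met
3. condition 'operates a transfer station' holds; certified spill responders 0 < 2 → not met
4. vehicle leak inspection 26 days ago vs limit 30 → met
5. waste-hauler permit present → met
6. weight-scale calibration 686 days ago vs limit 730 → met
7. driver safety training 85 days ago vs limit 90 → met
8. spill-response drill 229 days ago vs limit 365 → met
9. pollution liability coverage $2,600,000 ≥ $2,575,000 → met
10. landfill permit verification 249 days ago vs limit 365 → met
11. route audit 214 days ago vs limit 365 → met
Not met: 3

3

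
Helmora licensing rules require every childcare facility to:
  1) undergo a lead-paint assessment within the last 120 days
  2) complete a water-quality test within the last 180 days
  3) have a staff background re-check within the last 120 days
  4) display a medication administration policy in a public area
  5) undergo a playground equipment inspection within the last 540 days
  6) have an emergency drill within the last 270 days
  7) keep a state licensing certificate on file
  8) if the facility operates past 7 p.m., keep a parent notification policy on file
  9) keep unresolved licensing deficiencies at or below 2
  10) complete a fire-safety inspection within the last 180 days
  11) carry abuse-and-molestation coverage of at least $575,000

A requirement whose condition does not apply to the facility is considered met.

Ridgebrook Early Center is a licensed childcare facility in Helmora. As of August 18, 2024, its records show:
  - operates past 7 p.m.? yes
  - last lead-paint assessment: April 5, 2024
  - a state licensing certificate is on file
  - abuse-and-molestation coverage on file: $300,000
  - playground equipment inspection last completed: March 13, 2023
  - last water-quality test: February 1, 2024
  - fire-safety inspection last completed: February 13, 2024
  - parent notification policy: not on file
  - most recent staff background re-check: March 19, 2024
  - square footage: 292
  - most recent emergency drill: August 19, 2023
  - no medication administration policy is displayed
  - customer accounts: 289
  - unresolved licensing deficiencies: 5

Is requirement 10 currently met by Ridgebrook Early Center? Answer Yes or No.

10. fire-safety inspection 187 days ago vs limit 180 → not met

No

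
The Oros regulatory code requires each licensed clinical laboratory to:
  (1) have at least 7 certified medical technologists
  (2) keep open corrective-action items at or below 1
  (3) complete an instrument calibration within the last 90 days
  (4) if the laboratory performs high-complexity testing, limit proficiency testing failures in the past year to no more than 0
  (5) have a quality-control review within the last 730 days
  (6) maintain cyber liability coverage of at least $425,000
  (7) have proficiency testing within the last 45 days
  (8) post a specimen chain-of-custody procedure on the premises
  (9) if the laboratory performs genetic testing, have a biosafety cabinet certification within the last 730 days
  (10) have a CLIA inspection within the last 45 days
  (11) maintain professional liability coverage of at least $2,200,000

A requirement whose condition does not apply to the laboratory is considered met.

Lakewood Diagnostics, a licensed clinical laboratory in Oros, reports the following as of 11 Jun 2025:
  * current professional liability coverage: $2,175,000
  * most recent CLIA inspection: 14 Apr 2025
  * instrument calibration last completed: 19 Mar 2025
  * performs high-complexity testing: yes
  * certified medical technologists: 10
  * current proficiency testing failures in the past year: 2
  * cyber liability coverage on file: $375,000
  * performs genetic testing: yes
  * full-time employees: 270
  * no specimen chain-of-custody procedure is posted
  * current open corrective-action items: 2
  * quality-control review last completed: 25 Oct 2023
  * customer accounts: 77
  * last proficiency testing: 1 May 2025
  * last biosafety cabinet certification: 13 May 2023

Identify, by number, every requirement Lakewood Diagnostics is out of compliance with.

1. certified medical technologists 10 ≥ 7 → met
2. open corrective-action items 2 > 1 → not met
3. instrument calibration 84 days ago vs limit 90 → met
4. condition 'performs high-complexity testing' holds; proficiency testing failures in the past year 2 > 0 → not met
5. quality-control review 595 days ago vs limit 730 → met
6. cyber liability coverage $375,000 < $425,000 → not met
7. proficiency testing 41 days ago vs limit 45 → met
8. specimen chain-of-custody procedure absent → not met
9. condition 'performs genetic testing' holds; biosafety cabinet certification 760 days ago vs limit 730 → not met
10. CLIA inspection 58 days ago vs limit 45 → not met
11. professional liability coverage $2,175,000 < $2,200,000 → not met
Not met: 2, 4, 6, 8, 9, 10, 11

2, 4, 6, 8, 9, 10, 11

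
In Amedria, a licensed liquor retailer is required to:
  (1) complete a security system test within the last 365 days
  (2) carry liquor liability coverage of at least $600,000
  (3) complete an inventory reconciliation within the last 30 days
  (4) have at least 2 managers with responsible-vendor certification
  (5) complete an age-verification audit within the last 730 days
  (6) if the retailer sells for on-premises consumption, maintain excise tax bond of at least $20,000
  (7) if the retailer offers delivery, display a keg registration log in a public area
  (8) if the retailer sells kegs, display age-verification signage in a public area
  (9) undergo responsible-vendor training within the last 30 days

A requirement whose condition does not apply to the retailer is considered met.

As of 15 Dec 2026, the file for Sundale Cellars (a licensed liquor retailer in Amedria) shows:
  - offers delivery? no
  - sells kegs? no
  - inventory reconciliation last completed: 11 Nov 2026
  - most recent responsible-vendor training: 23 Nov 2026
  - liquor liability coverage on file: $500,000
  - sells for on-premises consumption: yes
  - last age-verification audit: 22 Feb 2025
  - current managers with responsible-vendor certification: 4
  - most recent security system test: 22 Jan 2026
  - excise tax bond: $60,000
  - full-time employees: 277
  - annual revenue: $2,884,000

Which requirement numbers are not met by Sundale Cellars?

1. security system test 327 days ago vs limit 365 → met
2. liquor liability coverage $500,000 < $600,000 → not met
3. inventory reconciliation 34 days ago vs limit 30 → not met
4. managers with responsible-vendor certification 4 ≥ 2 → met
5. age-verification audit 661 days ago vs limit 730 → met
6. condition 'sells for on-premises consumption' holds; excise tax bond $60,000 ≥ $20,000 → met
7. condition 'offers delivery' does not hold → requirement n/a → met
8. condition 'sells kegs' does not hold → requirement n/a → met
9. responsible-vendor training 22 days ago vs limit 30 → met
Not met: 2, 3

2, 3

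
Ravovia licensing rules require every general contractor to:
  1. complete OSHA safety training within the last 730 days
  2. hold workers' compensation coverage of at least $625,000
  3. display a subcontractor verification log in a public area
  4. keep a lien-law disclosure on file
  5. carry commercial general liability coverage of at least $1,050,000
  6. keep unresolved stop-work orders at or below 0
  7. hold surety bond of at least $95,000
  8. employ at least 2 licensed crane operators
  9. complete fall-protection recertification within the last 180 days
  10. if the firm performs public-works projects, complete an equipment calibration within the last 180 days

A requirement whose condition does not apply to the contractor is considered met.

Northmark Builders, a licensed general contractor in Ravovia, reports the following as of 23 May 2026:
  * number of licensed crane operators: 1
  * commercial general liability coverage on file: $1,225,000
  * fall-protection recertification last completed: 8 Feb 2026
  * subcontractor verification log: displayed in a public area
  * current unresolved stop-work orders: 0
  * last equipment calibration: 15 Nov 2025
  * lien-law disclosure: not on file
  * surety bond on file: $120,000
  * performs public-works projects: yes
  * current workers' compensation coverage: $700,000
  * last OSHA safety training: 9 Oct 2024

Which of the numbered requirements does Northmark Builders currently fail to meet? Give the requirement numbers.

4, 8, 10

1. OSHA safety training 591 days ago vs limit 730 → met
2. workers' compensation coverage $700,000 ≥ $625,000 → met
3. subcontractor verification log present → met
4. lien-law disclosure absent → not met
5. commercial general liability coverage $1,225,000 ≥ $1,050,000 → met
6. unresolved stop-work orders 0 ≤ 0 → met
7. surety bond $120,000 ≥ $95,000 → met
8. licensed crane operators 1 < 2 → not met
9. fall-protection recertification 104 days ago vs limit 180 → met
10. condition 'performs public-works projects' holds; equipment calibration 189 days ago vs limit 180 → not met
Not met: 4, 8, 10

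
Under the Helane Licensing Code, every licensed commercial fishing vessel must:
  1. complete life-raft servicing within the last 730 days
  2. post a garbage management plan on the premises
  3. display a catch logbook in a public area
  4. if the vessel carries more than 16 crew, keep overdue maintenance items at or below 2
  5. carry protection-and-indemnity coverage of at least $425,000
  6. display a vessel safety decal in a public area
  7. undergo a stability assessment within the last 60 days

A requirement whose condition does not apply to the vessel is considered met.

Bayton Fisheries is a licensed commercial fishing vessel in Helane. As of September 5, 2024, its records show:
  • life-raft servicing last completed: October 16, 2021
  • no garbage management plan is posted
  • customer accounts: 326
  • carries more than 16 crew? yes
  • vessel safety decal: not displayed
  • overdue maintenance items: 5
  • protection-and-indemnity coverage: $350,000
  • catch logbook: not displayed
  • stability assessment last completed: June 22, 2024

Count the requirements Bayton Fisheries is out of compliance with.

7

1. life-raft servicing 1055 days ago vs limit 730 → not met
2. garbage management plan absent → not met
3. catch logbook absent → not met
4. condition 'carries more than 16 crew' holds; overdue maintenance items 5 > 2 → not met
5. protection-and-indemnity coverage $350,000 < $425,000 → not met
6. vessel safety decal absent → not met
7. stability assessment 75 days ago vs limit 60 → not met
Not met: 7 of 7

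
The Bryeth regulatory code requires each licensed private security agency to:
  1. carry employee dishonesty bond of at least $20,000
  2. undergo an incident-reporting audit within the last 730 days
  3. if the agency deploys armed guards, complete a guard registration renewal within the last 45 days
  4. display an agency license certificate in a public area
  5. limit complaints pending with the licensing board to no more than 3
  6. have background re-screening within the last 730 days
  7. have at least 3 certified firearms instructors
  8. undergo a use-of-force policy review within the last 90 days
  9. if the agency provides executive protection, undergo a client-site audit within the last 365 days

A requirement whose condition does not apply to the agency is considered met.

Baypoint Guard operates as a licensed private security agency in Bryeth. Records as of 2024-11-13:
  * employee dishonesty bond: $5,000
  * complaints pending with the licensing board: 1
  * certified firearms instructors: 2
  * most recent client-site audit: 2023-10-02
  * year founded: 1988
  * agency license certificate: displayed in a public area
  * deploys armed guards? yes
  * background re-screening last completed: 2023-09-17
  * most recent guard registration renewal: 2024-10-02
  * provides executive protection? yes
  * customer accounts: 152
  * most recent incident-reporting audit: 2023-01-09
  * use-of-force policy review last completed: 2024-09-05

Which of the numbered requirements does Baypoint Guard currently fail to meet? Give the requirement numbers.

1, 7, 9

1. employee dishonesty bond $5,000 < $20,000 → not met
2. incident-reporting audit 674 days ago vs limit 730 → met
3. condition 'deploys armed guards' holds; guard registration renewal 42 days ago vs limit 45 → met
4. agency license certificate present → met
5. complaints pending with the licensing board 1 ≤ 3 → met
6. background re-screening 423 days ago vs limit 730 → met
7. certified firearms instructors 2 < 3 → not met
8. use-of-force policy review 69 days ago vs limit 90 → met
9. condition 'provides executive protection' holds; client-site audit 408 days ago vs limit 365 → not met
Not met: 1, 7, 9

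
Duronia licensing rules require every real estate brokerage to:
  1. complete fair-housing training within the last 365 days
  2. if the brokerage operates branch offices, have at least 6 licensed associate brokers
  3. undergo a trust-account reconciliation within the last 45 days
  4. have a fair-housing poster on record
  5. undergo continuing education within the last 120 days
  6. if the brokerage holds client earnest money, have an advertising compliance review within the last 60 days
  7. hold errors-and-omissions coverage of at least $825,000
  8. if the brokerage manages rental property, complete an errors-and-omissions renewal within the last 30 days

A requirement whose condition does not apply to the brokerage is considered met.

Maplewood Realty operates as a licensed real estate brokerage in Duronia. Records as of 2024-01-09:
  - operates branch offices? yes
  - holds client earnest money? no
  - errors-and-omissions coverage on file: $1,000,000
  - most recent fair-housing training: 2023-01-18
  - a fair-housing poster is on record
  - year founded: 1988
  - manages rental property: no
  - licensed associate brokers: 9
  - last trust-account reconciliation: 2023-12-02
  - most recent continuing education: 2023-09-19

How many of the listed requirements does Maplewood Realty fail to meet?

0

1. fair-housing training 356 days ago vs limit 365 → met
2. condition 'operates branch offices' holds; licensed associate brokers 9 ≥ 6 → met
3. trust-account reconciliation 38 days ago vs limit 45 → met
4. fair-housing poster present → met
5. continuing education 112 days ago vs limit 120 → met
6. condition 'holds client earnest money' does not hold → requirement n/a → met
7. errors-and-omissions coverage $1,000,000 ≥ $825,000 → met
8. condition 'manages rental property' does not hold → requirement n/a → met
Not met: 0 of 8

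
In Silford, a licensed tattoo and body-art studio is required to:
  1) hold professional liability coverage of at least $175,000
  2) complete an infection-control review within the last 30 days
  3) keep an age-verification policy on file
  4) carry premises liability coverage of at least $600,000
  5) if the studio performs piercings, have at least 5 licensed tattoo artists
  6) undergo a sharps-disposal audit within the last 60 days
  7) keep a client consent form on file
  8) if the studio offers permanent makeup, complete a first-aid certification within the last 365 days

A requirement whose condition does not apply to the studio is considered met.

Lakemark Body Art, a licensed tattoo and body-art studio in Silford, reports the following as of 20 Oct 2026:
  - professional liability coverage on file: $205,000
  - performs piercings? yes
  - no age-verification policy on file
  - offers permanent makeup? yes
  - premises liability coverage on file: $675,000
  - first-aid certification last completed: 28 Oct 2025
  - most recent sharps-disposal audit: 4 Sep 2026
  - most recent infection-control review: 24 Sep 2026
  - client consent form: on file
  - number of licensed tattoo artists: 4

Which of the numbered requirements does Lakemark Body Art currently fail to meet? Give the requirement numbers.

3, 5

1. professional liability coverage $205,000 ≥ $175,000 → met
2. infection-control review 26 days ago vs limit 30 → met
3. age-verification policy absent → not met
4. premises liability coverage $675,000 ≥ $600,000 → met
5. condition 'performs piercings' holds; licensed tattoo artists 4 < 5 → not met
6. sharps-disposal audit 46 days ago vs limit 60 → met
7. client consent form present → met
8. condition 'offers permanent makeup' holds; first-aid certification 357 days ago vs limit 365 → met
Not met: 3, 5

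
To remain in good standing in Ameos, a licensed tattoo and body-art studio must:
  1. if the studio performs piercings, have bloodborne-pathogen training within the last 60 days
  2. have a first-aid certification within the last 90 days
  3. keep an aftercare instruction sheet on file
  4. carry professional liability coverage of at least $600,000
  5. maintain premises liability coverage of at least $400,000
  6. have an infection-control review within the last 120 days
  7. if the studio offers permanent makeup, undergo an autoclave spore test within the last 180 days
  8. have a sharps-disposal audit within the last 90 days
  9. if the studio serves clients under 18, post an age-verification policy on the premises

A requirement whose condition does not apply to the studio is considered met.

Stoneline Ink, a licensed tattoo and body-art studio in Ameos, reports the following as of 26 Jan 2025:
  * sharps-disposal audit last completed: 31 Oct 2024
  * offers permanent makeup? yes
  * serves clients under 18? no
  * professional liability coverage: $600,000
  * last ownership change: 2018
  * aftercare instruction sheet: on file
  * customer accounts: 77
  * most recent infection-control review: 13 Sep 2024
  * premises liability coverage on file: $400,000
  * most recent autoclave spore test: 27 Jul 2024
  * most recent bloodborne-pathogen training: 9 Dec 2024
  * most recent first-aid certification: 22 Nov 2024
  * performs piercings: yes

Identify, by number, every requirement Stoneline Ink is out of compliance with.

6, 7

1. condition 'performs piercings' holds; bloodborne-pathogen training 48 days ago vs limit 60 → met
2. first-aid certification 65 days ago vs limit 90 → met
3. aftercare instruction sheet present → met
4. professional liability coverage $600,000 ≥ $600,000 → met
5. premises liability coverage $400,000 ≥ $400,000 → met
6. infection-control review 135 days ago vs limit 120 → not met
7. condition 'offers permanent makeup' holds; autoclave spore test 183 days ago vs limit 180 → not met
8. sharps-disposal audit 87 days ago vs limit 90 → met
9. condition 'serves clients under 18' does not hold → requirement n/a → met
Not met: 6, 7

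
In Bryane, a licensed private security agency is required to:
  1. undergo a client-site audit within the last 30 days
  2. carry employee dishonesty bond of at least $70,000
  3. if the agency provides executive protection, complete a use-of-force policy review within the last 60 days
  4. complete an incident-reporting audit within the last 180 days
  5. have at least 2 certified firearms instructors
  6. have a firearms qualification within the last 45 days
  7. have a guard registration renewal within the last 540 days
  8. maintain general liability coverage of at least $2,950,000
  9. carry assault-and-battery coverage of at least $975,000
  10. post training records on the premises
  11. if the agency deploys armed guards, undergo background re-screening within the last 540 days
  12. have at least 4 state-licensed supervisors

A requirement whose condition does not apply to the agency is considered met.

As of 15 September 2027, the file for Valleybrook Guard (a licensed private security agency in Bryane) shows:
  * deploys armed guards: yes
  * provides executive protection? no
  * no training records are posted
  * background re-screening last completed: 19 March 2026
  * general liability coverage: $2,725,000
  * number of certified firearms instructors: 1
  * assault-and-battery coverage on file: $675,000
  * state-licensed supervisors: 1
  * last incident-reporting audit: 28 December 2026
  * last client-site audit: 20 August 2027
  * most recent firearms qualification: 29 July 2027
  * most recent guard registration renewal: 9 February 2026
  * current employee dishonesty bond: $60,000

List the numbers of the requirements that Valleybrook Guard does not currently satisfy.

2, 4, 5, 6, 7, 8, 9, 10, 11, 12

1. client-site audit 26 days ago vs limit 30 → met
2. employee dishonesty bond $60,000 < $70,000 → not met
3. condition 'provides executive protection' does not hold → requirement n/a → met
4. incident-reporting audit 261 days ago vs limit 180 → not met
5. certified firearms instructors 1 < 2 → not met
6. firearms qualification 48 days ago vs limit 45 → not met
7. guard registration renewal 583 days ago vs limit 540 → not met
8. general liability coverage $2,725,000 < $2,950,000 → not met
9. assault-and-battery coverage $675,000 < $975,000 → not met
10. training records absent → not met
11. condition 'deploys armed guards' holds; background re-screening 545 days ago vs limit 540 → not met
12. state-licensed supervisors 1 < 4 → not met
Not met: 2, 4, 5, 6, 7, 8, 9, 10, 11, 12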